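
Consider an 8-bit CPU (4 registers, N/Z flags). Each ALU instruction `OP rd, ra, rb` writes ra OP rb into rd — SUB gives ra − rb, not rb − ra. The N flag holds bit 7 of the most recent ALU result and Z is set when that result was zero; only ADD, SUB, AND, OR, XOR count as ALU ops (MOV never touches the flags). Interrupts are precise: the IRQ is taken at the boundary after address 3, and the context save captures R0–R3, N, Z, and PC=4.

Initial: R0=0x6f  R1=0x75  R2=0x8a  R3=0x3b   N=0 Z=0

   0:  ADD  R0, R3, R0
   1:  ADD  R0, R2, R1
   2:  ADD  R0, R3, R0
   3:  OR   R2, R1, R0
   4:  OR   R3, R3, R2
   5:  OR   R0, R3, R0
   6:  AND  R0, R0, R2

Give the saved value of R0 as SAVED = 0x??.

SAVED = 0x3a

after  0: R0=0xaa R1=0x75 R2=0x8a R3=0x3b  N=1 Z=0
after  1: R0=0xff R1=0x75 R2=0x8a R3=0x3b  N=1 Z=0
after  2: R0=0x3a R1=0x75 R2=0x8a R3=0x3b  N=0 Z=0
after  3: R0=0x3a R1=0x75 R2=0x7f R3=0x3b  N=0 Z=0
-- IRQ taken; context saved, return-PC = 4 --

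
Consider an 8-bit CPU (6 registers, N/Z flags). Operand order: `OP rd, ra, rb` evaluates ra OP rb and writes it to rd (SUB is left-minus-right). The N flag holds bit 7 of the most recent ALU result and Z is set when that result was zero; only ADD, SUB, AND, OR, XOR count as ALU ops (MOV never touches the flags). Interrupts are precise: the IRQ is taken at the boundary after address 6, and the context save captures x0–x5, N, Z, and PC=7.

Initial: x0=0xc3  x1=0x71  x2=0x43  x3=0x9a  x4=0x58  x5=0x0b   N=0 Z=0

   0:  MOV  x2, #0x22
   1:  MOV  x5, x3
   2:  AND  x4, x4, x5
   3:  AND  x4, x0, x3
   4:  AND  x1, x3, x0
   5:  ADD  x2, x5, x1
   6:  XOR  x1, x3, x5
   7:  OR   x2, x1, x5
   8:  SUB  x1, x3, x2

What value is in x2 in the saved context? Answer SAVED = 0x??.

SAVED = 0x1c

after  0: x0=0xc3 x1=0x71 x2=0x22 x3=0x9a x4=0x58 x5=0x0b  N=0 Z=0
after  1: x0=0xc3 x1=0x71 x2=0x22 x3=0x9a x4=0x58 x5=0x9a  N=0 Z=0
after  2: x0=0xc3 x1=0x71 x2=0x22 x3=0x9a x4=0x18 x5=0x9a  N=0 Z=0
after  3: x0=0xc3 x1=0x71 x2=0x22 x3=0x9a x4=0x82 x5=0x9a  N=1 Z=0
after  4: x0=0xc3 x1=0x82 x2=0x22 x3=0x9a x4=0x82 x5=0x9a  N=1 Z=0
after  5: x0=0xc3 x1=0x82 x2=0x1c x3=0x9a x4=0x82 x5=0x9a  N=0 Z=0
after  6: x0=0xc3 x1=0x00 x2=0x1c x3=0x9a x4=0x82 x5=0x9a  N=0 Z=1
-- IRQ taken; context saved, return-PC = 7 --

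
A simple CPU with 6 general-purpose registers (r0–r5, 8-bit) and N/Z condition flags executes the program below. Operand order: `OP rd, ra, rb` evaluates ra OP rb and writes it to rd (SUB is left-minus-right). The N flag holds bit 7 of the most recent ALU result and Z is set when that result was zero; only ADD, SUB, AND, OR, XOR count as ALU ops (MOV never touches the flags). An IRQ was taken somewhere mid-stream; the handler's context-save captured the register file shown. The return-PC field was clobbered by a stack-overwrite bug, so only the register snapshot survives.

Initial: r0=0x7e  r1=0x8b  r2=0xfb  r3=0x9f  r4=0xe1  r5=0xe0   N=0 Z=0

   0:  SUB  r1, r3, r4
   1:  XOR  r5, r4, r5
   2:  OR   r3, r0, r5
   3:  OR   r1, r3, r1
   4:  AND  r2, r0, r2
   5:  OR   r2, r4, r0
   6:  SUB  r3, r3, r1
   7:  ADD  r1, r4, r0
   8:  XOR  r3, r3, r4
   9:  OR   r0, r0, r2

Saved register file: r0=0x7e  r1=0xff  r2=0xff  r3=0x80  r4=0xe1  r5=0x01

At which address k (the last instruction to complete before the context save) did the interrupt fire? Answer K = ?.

K = 6

after  0: r0=0x7e r1=0xbe r2=0xfb r3=0x9f r4=0xe1 r5=0xe0  N=1 Z=0
after  1: r0=0x7e r1=0xbe r2=0xfb r3=0x9f r4=0xe1 r5=0x01  N=0 Z=0
after  2: r0=0x7e r1=0xbe r2=0xfb r3=0x7f r4=0xe1 r5=0x01  N=0 Z=0
after  3: r0=0x7e r1=0xff r2=0xfb r3=0x7f r4=0xe1 r5=0x01  N=1 Z=0
after  4: r0=0x7e r1=0xff r2=0x7a r3=0x7f r4=0xe1 r5=0x01  N=0 Z=0
after  5: r0=0x7e r1=0xff r2=0xff r3=0x7f r4=0xe1 r5=0x01  N=1 Z=0
after  6: r0=0x7e r1=0xff r2=0xff r3=0x80 r4=0xe1 r5=0x01  N=1 Z=0
-- IRQ taken; context saved, return-PC = 7 --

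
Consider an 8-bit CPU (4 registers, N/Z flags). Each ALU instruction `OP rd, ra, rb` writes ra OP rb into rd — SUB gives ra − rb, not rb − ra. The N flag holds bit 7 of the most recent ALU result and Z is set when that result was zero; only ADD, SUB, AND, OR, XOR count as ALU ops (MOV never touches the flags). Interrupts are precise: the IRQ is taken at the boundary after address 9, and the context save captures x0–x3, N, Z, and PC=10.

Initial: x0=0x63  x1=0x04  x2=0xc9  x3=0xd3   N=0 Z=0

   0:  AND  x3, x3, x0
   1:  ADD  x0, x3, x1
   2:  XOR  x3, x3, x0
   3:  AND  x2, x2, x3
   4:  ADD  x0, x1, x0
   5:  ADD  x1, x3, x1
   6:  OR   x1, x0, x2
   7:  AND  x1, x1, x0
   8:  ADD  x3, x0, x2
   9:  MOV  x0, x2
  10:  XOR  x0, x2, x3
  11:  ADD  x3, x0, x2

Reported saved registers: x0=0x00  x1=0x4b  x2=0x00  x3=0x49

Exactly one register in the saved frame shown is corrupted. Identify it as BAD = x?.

after  0: x0=0x63 x1=0x04 x2=0xc9 x3=0x43  N=0 Z=0
after  1: x0=0x47 x1=0x04 x2=0xc9 x3=0x43  N=0 Z=0
after  2: x0=0x47 x1=0x04 x2=0xc9 x3=0x04  N=0 Z=0
after  3: x0=0x47 x1=0x04 x2=0x00 x3=0x04  N=0 Z=1
after  4: x0=0x4b x1=0x04 x2=0x00 x3=0x04  N=0 Z=0
after  5: x0=0x4b x1=0x08 x2=0x00 x3=0x04  N=0 Z=0
after  6: x0=0x4b x1=0x4b x2=0x00 x3=0x04  N=0 Z=0
after  7: x0=0x4b x1=0x4b x2=0x00 x3=0x04  N=0 Z=0
after  8: x0=0x4b x1=0x4b x2=0x00 x3=0x4b  N=0 Z=0
after  9: x0=0x00 x1=0x4b x2=0x00 x3=0x4b  N=0 Z=0
-- IRQ taken; context saved, return-PC = 10 --
mismatch: x3: reported 0x49 vs actual 0x4b

BAD = x3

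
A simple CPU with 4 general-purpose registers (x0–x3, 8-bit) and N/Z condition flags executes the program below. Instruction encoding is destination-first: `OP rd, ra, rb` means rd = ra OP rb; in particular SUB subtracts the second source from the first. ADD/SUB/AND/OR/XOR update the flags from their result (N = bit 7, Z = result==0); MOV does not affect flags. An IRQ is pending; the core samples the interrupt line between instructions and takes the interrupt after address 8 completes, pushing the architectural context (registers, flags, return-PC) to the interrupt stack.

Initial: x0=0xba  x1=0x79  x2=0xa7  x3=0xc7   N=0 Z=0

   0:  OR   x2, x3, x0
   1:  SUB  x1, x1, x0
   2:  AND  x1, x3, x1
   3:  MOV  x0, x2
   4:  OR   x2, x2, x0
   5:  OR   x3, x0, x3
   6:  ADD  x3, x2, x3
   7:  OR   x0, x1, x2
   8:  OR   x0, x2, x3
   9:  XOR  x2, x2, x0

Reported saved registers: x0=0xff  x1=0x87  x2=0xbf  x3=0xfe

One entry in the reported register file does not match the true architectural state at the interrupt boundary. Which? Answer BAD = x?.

BAD = x2

after  0: x0=0xba x1=0x79 x2=0xff x3=0xc7  N=1 Z=0
after  1: x0=0xba x1=0xbf x2=0xff x3=0xc7  N=1 Z=0
after  2: x0=0xba x1=0x87 x2=0xff x3=0xc7  N=1 Z=0
after  3: x0=0xff x1=0x87 x2=0xff x3=0xc7  N=1 Z=0
after  4: x0=0xff x1=0x87 x2=0xff x3=0xc7  N=1 Z=0
after  5: x0=0xff x1=0x87 x2=0xff x3=0xff  N=1 Z=0
after  6: x0=0xff x1=0x87 x2=0xff x3=0xfe  N=1 Z=0
after  7: x0=0xff x1=0x87 x2=0xff x3=0xfe  N=1 Z=0
after  8: x0=0xff x1=0x87 x2=0xff x3=0xfe  N=1 Z=0
-- IRQ taken; context saved, return-PC = 9 --
mismatch: x2: reported 0xbf vs actual 0xff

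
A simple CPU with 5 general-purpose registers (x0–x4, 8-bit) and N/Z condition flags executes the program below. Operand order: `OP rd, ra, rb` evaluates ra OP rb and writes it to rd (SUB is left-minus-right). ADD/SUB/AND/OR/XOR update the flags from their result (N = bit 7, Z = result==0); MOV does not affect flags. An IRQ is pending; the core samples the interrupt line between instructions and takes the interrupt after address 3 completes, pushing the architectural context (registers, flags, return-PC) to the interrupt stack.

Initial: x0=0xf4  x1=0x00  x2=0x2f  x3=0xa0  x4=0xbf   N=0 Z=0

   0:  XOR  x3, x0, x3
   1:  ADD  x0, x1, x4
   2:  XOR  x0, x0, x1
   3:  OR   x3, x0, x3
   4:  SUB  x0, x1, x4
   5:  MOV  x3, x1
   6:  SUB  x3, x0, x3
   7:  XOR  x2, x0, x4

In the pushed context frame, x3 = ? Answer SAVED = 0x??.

SAVED = 0xff

after  0: x0=0xf4 x1=0x00 x2=0x2f x3=0x54 x4=0xbf  N=0 Z=0
after  1: x0=0xbf x1=0x00 x2=0x2f x3=0x54 x4=0xbf  N=1 Z=0
after  2: x0=0xbf x1=0x00 x2=0x2f x3=0x54 x4=0xbf  N=1 Z=0
after  3: x0=0xbf x1=0x00 x2=0x2f x3=0xff x4=0xbf  N=1 Z=0
-- IRQ taken; context saved, return-PC = 4 --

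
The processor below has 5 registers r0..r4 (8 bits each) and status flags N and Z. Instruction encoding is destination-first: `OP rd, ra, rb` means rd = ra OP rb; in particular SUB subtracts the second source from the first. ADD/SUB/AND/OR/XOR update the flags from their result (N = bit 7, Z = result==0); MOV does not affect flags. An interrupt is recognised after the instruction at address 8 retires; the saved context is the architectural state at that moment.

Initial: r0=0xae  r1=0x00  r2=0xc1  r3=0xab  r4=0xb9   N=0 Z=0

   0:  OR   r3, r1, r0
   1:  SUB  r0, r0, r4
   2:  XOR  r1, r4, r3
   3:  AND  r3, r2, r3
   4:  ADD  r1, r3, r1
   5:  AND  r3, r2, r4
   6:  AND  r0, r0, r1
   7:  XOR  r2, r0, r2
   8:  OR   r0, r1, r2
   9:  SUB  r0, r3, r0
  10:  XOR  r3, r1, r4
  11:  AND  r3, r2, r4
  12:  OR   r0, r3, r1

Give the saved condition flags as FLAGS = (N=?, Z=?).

after  0: r0=0xae r1=0x00 r2=0xc1 r3=0xae r4=0xb9  N=1 Z=0
after  1: r0=0xf5 r1=0x00 r2=0xc1 r3=0xae r4=0xb9  N=1 Z=0
after  2: r0=0xf5 r1=0x17 r2=0xc1 r3=0xae r4=0xb9  N=0 Z=0
after  3: r0=0xf5 r1=0x17 r2=0xc1 r3=0x80 r4=0xb9  N=1 Z=0
after  4: r0=0xf5 r1=0x97 r2=0xc1 r3=0x80 r4=0xb9  N=1 Z=0
after  5: r0=0xf5 r1=0x97 r2=0xc1 r3=0x81 r4=0xb9  N=1 Z=0
after  6: r0=0x95 r1=0x97 r2=0xc1 r3=0x81 r4=0xb9  N=1 Z=0
after  7: r0=0x95 r1=0x97 r2=0x54 r3=0x81 r4=0xb9  N=0 Z=0
after  8: r0=0xd7 r1=0x97 r2=0x54 r3=0x81 r4=0xb9  N=1 Z=0
-- IRQ taken; context saved, return-PC = 9 --

FLAGS = (N=1, Z=0)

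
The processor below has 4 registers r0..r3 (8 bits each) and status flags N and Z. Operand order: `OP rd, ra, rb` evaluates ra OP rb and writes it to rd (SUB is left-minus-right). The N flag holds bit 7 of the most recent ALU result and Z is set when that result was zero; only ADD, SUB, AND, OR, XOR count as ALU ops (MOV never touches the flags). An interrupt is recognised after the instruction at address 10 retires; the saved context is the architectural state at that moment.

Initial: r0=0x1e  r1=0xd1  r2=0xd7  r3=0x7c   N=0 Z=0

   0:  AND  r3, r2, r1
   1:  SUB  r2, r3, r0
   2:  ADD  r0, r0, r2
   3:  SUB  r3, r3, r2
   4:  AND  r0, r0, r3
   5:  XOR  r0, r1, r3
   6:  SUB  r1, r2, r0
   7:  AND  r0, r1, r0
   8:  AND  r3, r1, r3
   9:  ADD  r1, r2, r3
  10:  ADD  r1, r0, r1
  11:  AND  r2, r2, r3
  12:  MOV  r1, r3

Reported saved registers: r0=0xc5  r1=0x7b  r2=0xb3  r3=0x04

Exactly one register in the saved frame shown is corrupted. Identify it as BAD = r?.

after  0: r0=0x1e r1=0xd1 r2=0xd7 r3=0xd1  N=1 Z=0
after  1: r0=0x1e r1=0xd1 r2=0xb3 r3=0xd1  N=1 Z=0
after  2: r0=0xd1 r1=0xd1 r2=0xb3 r3=0xd1  N=1 Z=0
after  3: r0=0xd1 r1=0xd1 r2=0xb3 r3=0x1e  N=0 Z=0
after  4: r0=0x10 r1=0xd1 r2=0xb3 r3=0x1e  N=0 Z=0
after  5: r0=0xcf r1=0xd1 r2=0xb3 r3=0x1e  N=1 Z=0
after  6: r0=0xcf r1=0xe4 r2=0xb3 r3=0x1e  N=1 Z=0
after  7: r0=0xc4 r1=0xe4 r2=0xb3 r3=0x1e  N=1 Z=0
after  8: r0=0xc4 r1=0xe4 r2=0xb3 r3=0x04  N=0 Z=0
after  9: r0=0xc4 r1=0xb7 r2=0xb3 r3=0x04  N=1 Z=0
after 10: r0=0xc4 r1=0x7b r2=0xb3 r3=0x04  N=0 Z=0
-- IRQ taken; context saved, return-PC = 11 --
mismatch: r0: reported 0xc5 vs actual 0xc4

BAD = r0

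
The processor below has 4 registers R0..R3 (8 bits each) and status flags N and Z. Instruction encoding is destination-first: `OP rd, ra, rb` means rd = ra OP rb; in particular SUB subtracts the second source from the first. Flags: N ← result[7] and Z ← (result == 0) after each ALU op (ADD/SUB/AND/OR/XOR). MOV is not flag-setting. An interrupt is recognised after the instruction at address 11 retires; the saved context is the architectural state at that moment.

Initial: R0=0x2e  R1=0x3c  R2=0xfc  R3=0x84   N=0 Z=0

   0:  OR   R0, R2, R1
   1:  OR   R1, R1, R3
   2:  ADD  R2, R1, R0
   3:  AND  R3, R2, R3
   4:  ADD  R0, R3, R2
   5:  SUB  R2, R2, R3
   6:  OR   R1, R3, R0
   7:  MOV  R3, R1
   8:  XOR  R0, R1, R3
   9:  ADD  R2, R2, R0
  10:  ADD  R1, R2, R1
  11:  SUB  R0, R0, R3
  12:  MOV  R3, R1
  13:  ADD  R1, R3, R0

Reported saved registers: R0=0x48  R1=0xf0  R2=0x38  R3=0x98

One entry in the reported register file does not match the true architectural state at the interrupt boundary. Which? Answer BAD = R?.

after  0: R0=0xfc R1=0x3c R2=0xfc R3=0x84  N=1 Z=0
after  1: R0=0xfc R1=0xbc R2=0xfc R3=0x84  N=1 Z=0
after  2: R0=0xfc R1=0xbc R2=0xb8 R3=0x84  N=1 Z=0
after  3: R0=0xfc R1=0xbc R2=0xb8 R3=0x80  N=1 Z=0
after  4: R0=0x38 R1=0xbc R2=0xb8 R3=0x80  N=0 Z=0
after  5: R0=0x38 R1=0xbc R2=0x38 R3=0x80  N=0 Z=0
after  6: R0=0x38 R1=0xb8 R2=0x38 R3=0x80  N=1 Z=0
after  7: R0=0x38 R1=0xb8 R2=0x38 R3=0xb8  N=1 Z=0
after  8: R0=0x00 R1=0xb8 R2=0x38 R3=0xb8  N=0 Z=1
after  9: R0=0x00 R1=0xb8 R2=0x38 R3=0xb8  N=0 Z=0
after 10: R0=0x00 R1=0xf0 R2=0x38 R3=0xb8  N=1 Z=0
after 11: R0=0x48 R1=0xf0 R2=0x38 R3=0xb8  N=0 Z=0
-- IRQ taken; context saved, return-PC = 12 --
mismatch: R3: reported 0x98 vs actual 0xb8

BAD = R3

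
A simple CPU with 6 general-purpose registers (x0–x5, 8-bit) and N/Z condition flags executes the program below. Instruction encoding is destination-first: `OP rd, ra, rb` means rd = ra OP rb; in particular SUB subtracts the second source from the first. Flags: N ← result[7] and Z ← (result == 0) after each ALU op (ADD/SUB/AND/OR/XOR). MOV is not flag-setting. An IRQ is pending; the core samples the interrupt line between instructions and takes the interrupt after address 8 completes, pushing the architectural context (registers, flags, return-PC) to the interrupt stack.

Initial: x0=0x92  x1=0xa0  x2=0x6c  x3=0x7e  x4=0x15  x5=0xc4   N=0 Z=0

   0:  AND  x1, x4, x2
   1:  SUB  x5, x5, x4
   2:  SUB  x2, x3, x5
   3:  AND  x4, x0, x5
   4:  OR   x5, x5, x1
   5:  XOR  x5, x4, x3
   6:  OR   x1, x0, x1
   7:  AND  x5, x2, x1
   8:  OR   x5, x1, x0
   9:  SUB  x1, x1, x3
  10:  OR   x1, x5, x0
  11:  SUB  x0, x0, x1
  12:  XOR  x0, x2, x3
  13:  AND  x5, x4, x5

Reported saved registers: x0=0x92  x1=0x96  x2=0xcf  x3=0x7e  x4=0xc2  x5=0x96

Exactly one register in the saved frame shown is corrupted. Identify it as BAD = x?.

after  0: x0=0x92 x1=0x04 x2=0x6c x3=0x7e x4=0x15 x5=0xc4  N=0 Z=0
after  1: x0=0x92 x1=0x04 x2=0x6c x3=0x7e x4=0x15 x5=0xaf  N=1 Z=0
after  2: x0=0x92 x1=0x04 x2=0xcf x3=0x7e x4=0x15 x5=0xaf  N=1 Z=0
after  3: x0=0x92 x1=0x04 x2=0xcf x3=0x7e x4=0x82 x5=0xaf  N=1 Z=0
after  4: x0=0x92 x1=0x04 x2=0xcf x3=0x7e x4=0x82 x5=0xaf  N=1 Z=0
after  5: x0=0x92 x1=0x04 x2=0xcf x3=0x7e x4=0x82 x5=0xfc  N=1 Z=0
after  6: x0=0x92 x1=0x96 x2=0xcf x3=0x7e x4=0x82 x5=0xfc  N=1 Z=0
after  7: x0=0x92 x1=0x96 x2=0xcf x3=0x7e x4=0x82 x5=0x86  N=1 Z=0
after  8: x0=0x92 x1=0x96 x2=0xcf x3=0x7e x4=0x82 x5=0x96  N=1 Z=0
-- IRQ taken; context saved, return-PC = 9 --
mismatch: x4: reported 0xc2 vs actual 0x82

BAD = x4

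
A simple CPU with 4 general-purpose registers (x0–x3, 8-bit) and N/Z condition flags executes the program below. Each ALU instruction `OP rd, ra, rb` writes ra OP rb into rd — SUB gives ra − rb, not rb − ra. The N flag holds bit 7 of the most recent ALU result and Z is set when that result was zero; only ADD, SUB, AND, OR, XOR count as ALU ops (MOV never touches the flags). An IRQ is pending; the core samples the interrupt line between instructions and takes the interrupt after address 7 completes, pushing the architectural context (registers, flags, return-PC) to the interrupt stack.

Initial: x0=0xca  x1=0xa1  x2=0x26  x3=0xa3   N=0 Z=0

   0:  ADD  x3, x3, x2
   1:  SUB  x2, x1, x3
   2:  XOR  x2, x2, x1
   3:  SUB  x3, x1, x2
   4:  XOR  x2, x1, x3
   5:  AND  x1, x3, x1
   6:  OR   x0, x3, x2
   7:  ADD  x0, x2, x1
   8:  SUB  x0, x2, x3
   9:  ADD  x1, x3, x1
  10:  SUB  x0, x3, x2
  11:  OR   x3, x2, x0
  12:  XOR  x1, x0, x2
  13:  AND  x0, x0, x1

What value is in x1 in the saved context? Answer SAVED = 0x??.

SAVED = 0x20

after  0: x0=0xca x1=0xa1 x2=0x26 x3=0xc9  N=1 Z=0
after  1: x0=0xca x1=0xa1 x2=0xd8 x3=0xc9  N=1 Z=0
after  2: x0=0xca x1=0xa1 x2=0x79 x3=0xc9  N=0 Z=0
after  3: x0=0xca x1=0xa1 x2=0x79 x3=0x28  N=0 Z=0
after  4: x0=0xca x1=0xa1 x2=0x89 x3=0x28  N=1 Z=0
after  5: x0=0xca x1=0x20 x2=0x89 x3=0x28  N=0 Z=0
after  6: x0=0xa9 x1=0x20 x2=0x89 x3=0x28  N=1 Z=0
after  7: x0=0xa9 x1=0x20 x2=0x89 x3=0x28  N=1 Z=0
-- IRQ taken; context saved, return-PC = 8 --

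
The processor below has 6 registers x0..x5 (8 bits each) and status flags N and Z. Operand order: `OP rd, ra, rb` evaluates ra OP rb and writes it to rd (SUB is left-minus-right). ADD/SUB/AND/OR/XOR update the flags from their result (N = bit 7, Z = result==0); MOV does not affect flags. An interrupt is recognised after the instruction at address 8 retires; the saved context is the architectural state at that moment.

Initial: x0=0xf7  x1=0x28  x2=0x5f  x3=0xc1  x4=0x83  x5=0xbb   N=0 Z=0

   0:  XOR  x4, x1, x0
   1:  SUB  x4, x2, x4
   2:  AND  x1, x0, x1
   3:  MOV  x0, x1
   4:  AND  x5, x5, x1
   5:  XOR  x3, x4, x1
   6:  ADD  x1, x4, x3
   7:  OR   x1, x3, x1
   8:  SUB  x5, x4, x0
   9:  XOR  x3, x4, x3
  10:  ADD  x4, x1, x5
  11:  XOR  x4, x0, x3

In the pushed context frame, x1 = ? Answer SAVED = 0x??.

SAVED = 0xa0

after  0: x0=0xf7 x1=0x28 x2=0x5f x3=0xc1 x4=0xdf x5=0xbb  N=1 Z=0
after  1: x0=0xf7 x1=0x28 x2=0x5f x3=0xc1 x4=0x80 x5=0xbb  N=1 Z=0
after  2: x0=0xf7 x1=0x20 x2=0x5f x3=0xc1 x4=0x80 x5=0xbb  N=0 Z=0
after  3: x0=0x20 x1=0x20 x2=0x5f x3=0xc1 x4=0x80 x5=0xbb  N=0 Z=0
after  4: x0=0x20 x1=0x20 x2=0x5f x3=0xc1 x4=0x80 x5=0x20  N=0 Z=0
after  5: x0=0x20 x1=0x20 x2=0x5f x3=0xa0 x4=0x80 x5=0x20  N=1 Z=0
after  6: x0=0x20 x1=0x20 x2=0x5f x3=0xa0 x4=0x80 x5=0x20  N=0 Z=0
after  7: x0=0x20 x1=0xa0 x2=0x5f x3=0xa0 x4=0x80 x5=0x20  N=1 Z=0
after  8: x0=0x20 x1=0xa0 x2=0x5f x3=0xa0 x4=0x80 x5=0x60  N=0 Z=0
-- IRQ taken; context saved, return-PC = 9 --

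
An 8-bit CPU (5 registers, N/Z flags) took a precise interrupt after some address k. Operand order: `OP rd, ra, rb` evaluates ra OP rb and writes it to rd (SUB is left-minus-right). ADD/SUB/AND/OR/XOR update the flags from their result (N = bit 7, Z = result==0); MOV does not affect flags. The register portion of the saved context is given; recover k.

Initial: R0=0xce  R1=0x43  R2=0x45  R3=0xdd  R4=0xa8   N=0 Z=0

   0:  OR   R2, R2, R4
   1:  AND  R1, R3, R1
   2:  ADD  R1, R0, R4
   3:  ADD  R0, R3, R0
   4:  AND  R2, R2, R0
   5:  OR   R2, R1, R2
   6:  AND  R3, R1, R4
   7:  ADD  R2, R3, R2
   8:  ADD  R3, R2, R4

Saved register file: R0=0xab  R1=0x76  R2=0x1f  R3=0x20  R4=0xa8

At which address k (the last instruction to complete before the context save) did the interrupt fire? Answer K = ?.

K = 7

after  0: R0=0xce R1=0x43 R2=0xed R3=0xdd R4=0xa8  N=1 Z=0
after  1: R0=0xce R1=0x41 R2=0xed R3=0xdd R4=0xa8  N=0 Z=0
after  2: R0=0xce R1=0x76 R2=0xed R3=0xdd R4=0xa8  N=0 Z=0
after  3: R0=0xab R1=0x76 R2=0xed R3=0xdd R4=0xa8  N=1 Z=0
after  4: R0=0xab R1=0x76 R2=0xa9 R3=0xdd R4=0xa8  N=1 Z=0
after  5: R0=0xab R1=0x76 R2=0xff R3=0xdd R4=0xa8  N=1 Z=0
after  6: R0=0xab R1=0x76 R2=0xff R3=0x20 R4=0xa8  N=0 Z=0
after  7: R0=0xab R1=0x76 R2=0x1f R3=0x20 R4=0xa8  N=0 Z=0
-- IRQ taken; context saved, return-PC = 8 --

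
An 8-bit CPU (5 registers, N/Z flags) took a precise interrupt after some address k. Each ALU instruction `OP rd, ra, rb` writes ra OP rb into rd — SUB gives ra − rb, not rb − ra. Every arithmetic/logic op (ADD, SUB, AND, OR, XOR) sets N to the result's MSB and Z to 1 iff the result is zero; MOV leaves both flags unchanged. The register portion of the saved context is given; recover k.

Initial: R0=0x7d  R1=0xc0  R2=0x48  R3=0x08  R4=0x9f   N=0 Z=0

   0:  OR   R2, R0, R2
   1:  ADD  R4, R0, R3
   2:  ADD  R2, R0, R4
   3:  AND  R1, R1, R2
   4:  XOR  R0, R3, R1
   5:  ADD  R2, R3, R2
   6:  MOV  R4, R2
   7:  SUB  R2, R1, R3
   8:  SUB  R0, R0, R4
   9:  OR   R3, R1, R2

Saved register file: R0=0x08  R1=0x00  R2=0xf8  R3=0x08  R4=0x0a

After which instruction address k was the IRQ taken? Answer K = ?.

after  0: R0=0x7d R1=0xc0 R2=0x7d R3=0x08 R4=0x9f  N=0 Z=0
after  1: R0=0x7d R1=0xc0 R2=0x7d R3=0x08 R4=0x85  N=1 Z=0
after  2: R0=0x7d R1=0xc0 R2=0x02 R3=0x08 R4=0x85  N=0 Z=0
after  3: R0=0x7d R1=0x00 R2=0x02 R3=0x08 R4=0x85  N=0 Z=1
after  4: R0=0x08 R1=0x00 R2=0x02 R3=0x08 R4=0x85  N=0 Z=0
after  5: R0=0x08 R1=0x00 R2=0x0a R3=0x08 R4=0x85  N=0 Z=0
after  6: R0=0x08 R1=0x00 R2=0x0a R3=0x08 R4=0x0a  N=0 Z=0
after  7: R0=0x08 R1=0x00 R2=0xf8 R3=0x08 R4=0x0a  N=1 Z=0
-- IRQ taken; context saved, return-PC = 8 --

K = 7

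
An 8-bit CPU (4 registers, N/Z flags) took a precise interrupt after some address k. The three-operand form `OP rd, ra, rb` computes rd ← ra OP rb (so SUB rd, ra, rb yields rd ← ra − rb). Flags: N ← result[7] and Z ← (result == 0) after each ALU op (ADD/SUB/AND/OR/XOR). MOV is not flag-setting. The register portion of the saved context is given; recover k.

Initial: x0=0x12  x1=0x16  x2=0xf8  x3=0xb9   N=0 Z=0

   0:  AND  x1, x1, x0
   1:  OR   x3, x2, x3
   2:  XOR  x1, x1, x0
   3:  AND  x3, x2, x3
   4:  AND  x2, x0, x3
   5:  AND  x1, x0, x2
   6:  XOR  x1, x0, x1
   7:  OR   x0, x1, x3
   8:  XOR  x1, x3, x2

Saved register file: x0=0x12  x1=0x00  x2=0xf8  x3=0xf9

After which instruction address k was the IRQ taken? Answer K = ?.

K = 2

after  0: x0=0x12 x1=0x12 x2=0xf8 x3=0xb9  N=0 Z=0
after  1: x0=0x12 x1=0x12 x2=0xf8 x3=0xf9  N=1 Z=0
after  2: x0=0x12 x1=0x00 x2=0xf8 x3=0xf9  N=0 Z=1
-- IRQ taken; context saved, return-PC = 3 --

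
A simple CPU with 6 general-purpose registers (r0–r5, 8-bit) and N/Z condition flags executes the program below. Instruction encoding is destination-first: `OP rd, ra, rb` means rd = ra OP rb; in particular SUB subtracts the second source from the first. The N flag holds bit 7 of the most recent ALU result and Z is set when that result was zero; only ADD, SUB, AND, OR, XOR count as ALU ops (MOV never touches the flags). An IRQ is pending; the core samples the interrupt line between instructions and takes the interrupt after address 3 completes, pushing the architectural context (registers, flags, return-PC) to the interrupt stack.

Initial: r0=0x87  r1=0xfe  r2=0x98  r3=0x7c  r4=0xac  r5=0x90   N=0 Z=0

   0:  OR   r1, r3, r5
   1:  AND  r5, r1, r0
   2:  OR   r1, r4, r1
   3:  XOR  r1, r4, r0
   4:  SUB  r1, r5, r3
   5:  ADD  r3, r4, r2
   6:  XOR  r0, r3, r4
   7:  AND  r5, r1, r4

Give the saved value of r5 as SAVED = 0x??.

after  0: r0=0x87 r1=0xfc r2=0x98 r3=0x7c r4=0xac r5=0x90  N=1 Z=0
after  1: r0=0x87 r1=0xfc r2=0x98 r3=0x7c r4=0xac r5=0x84  N=1 Z=0
after  2: r0=0x87 r1=0xfc r2=0x98 r3=0x7c r4=0xac r5=0x84  N=1 Z=0
after  3: r0=0x87 r1=0x2b r2=0x98 r3=0x7c r4=0xac r5=0x84  N=0 Z=0
-- IRQ taken; context saved, return-PC = 4 --

SAVED = 0x84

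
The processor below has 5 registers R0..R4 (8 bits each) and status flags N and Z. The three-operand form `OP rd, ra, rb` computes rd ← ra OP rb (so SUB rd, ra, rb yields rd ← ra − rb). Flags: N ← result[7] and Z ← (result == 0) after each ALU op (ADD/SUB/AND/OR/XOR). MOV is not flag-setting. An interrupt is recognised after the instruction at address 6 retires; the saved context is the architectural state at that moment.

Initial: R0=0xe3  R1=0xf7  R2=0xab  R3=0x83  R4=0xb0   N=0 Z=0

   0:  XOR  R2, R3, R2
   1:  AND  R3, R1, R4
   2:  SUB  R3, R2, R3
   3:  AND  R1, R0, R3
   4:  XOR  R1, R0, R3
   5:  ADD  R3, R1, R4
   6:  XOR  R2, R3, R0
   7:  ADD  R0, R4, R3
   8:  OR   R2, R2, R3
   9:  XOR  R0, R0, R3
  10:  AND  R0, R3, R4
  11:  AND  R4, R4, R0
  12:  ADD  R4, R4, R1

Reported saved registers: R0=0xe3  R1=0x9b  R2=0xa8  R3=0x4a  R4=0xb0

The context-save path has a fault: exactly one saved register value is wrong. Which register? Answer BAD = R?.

BAD = R3

after  0: R0=0xe3 R1=0xf7 R2=0x28 R3=0x83 R4=0xb0  N=0 Z=0
after  1: R0=0xe3 R1=0xf7 R2=0x28 R3=0xb0 R4=0xb0  N=1 Z=0
after  2: R0=0xe3 R1=0xf7 R2=0x28 R3=0x78 R4=0xb0  N=0 Z=0
after  3: R0=0xe3 R1=0x60 R2=0x28 R3=0x78 R4=0xb0  N=0 Z=0
after  4: R0=0xe3 R1=0x9b R2=0x28 R3=0x78 R4=0xb0  N=1 Z=0
after  5: R0=0xe3 R1=0x9b R2=0x28 R3=0x4b R4=0xb0  N=0 Z=0
after  6: R0=0xe3 R1=0x9b R2=0xa8 R3=0x4b R4=0xb0  N=1 Z=0
-- IRQ taken; context saved, return-PC = 7 --
mismatch: R3: reported 0x4a vs actual 0x4b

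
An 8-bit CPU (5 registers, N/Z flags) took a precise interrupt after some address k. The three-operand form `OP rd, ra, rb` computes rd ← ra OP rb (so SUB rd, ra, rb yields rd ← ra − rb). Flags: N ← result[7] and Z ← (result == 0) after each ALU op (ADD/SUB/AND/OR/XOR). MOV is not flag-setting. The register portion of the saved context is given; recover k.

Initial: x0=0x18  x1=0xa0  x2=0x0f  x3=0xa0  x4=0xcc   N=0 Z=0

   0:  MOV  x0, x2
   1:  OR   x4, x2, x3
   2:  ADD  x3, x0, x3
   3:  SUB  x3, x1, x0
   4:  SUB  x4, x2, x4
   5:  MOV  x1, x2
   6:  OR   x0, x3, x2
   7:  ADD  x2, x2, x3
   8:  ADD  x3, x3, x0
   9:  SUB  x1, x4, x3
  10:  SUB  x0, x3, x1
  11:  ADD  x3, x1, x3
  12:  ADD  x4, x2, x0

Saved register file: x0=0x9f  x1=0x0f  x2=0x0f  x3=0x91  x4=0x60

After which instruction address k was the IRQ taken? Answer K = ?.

after  0: x0=0x0f x1=0xa0 x2=0x0f x3=0xa0 x4=0xcc  N=0 Z=0
after  1: x0=0x0f x1=0xa0 x2=0x0f x3=0xa0 x4=0xaf  N=1 Z=0
after  2: x0=0x0f x1=0xa0 x2=0x0f x3=0xaf x4=0xaf  N=1 Z=0
after  3: x0=0x0f x1=0xa0 x2=0x0f x3=0x91 x4=0xaf  N=1 Z=0
after  4: x0=0x0f x1=0xa0 x2=0x0f x3=0x91 x4=0x60  N=0 Z=0
after  5: x0=0x0f x1=0x0f x2=0x0f x3=0x91 x4=0x60  N=0 Z=0
after  6: x0=0x9f x1=0x0f x2=0x0f x3=0x91 x4=0x60  N=1 Z=0
-- IRQ taken; context saved, return-PC = 7 --

K = 6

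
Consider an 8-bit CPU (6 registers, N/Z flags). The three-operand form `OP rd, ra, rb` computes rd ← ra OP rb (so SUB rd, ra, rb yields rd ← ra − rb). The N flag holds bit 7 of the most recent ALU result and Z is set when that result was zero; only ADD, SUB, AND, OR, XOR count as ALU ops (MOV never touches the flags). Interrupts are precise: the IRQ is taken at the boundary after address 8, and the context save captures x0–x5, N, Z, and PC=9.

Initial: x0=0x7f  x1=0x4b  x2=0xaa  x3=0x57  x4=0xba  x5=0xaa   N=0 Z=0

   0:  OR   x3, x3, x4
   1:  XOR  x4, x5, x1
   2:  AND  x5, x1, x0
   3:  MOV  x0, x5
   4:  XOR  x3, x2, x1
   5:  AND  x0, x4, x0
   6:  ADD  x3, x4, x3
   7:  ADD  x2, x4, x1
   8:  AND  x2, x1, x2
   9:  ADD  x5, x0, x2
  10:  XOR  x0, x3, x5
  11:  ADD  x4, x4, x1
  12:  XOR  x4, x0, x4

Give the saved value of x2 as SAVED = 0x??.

after  0: x0=0x7f x1=0x4b x2=0xaa x3=0xff x4=0xba x5=0xaa  N=1 Z=0
after  1: x0=0x7f x1=0x4b x2=0xaa x3=0xff x4=0xe1 x5=0xaa  N=1 Z=0
after  2: x0=0x7f x1=0x4b x2=0xaa x3=0xff x4=0xe1 x5=0x4b  N=0 Z=0
after  3: x0=0x4b x1=0x4b x2=0xaa x3=0xff x4=0xe1 x5=0x4b  N=0 Z=0
after  4: x0=0x4b x1=0x4b x2=0xaa x3=0xe1 x4=0xe1 x5=0x4b  N=1 Z=0
after  5: x0=0x41 x1=0x4b x2=0xaa x3=0xe1 x4=0xe1 x5=0x4b  N=0 Z=0
after  6: x0=0x41 x1=0x4b x2=0xaa x3=0xc2 x4=0xe1 x5=0x4b  N=1 Z=0
after  7: x0=0x41 x1=0x4b x2=0x2c x3=0xc2 x4=0xe1 x5=0x4b  N=0 Z=0
after  8: x0=0x41 x1=0x4b x2=0x08 x3=0xc2 x4=0xe1 x5=0x4b  N=0 Z=0
-- IRQ taken; context saved, return-PC = 9 --

SAVED = 0x08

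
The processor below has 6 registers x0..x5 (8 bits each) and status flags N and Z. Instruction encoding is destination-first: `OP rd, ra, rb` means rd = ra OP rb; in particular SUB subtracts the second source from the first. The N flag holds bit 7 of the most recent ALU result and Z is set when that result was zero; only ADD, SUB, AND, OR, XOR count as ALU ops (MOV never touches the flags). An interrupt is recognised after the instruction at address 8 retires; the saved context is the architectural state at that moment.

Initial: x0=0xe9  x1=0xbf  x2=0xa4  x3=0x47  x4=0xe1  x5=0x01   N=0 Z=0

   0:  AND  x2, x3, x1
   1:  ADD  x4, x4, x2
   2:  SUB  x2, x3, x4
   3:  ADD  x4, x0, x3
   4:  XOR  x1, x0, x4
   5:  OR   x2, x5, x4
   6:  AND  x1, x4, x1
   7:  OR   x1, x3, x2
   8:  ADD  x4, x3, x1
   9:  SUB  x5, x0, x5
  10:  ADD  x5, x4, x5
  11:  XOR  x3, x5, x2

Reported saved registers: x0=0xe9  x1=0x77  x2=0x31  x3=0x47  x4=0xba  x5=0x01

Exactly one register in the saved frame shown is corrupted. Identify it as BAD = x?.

BAD = x4

after  0: x0=0xe9 x1=0xbf x2=0x07 x3=0x47 x4=0xe1 x5=0x01  N=0 Z=0
after  1: x0=0xe9 x1=0xbf x2=0x07 x3=0x47 x4=0xe8 x5=0x01  N=1 Z=0
after  2: x0=0xe9 x1=0xbf x2=0x5f x3=0x47 x4=0xe8 x5=0x01  N=0 Z=0
after  3: x0=0xe9 x1=0xbf x2=0x5f x3=0x47 x4=0x30 x5=0x01  N=0 Z=0
after  4: x0=0xe9 x1=0xd9 x2=0x5f x3=0x47 x4=0x30 x5=0x01  N=1 Z=0
after  5: x0=0xe9 x1=0xd9 x2=0x31 x3=0x47 x4=0x30 x5=0x01  N=0 Z=0
after  6: x0=0xe9 x1=0x10 x2=0x31 x3=0x47 x4=0x30 x5=0x01  N=0 Z=0
after  7: x0=0xe9 x1=0x77 x2=0x31 x3=0x47 x4=0x30 x5=0x01  N=0 Z=0
after  8: x0=0xe9 x1=0x77 x2=0x31 x3=0x47 x4=0xbe x5=0x01  N=1 Z=0
-- IRQ taken; context saved, return-PC = 9 --
mismatch: x4: reported 0xba vs actual 0xbe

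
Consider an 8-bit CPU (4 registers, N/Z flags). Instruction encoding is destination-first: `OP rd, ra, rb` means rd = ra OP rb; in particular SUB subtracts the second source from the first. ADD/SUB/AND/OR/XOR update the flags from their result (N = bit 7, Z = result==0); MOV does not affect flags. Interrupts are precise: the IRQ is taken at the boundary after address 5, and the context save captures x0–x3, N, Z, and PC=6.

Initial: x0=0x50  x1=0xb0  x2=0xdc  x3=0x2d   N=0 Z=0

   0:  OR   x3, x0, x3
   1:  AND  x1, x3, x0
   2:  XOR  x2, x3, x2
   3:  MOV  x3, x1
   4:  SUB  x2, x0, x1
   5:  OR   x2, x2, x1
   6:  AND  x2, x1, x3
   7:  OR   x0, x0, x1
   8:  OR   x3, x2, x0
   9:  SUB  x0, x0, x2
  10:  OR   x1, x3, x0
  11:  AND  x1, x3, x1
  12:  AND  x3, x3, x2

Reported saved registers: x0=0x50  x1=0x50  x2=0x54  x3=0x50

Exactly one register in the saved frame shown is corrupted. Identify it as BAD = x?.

BAD = x2

after  0: x0=0x50 x1=0xb0 x2=0xdc x3=0x7d  N=0 Z=0
after  1: x0=0x50 x1=0x50 x2=0xdc x3=0x7d  N=0 Z=0
after  2: x0=0x50 x1=0x50 x2=0xa1 x3=0x7d  N=1 Z=0
after  3: x0=0x50 x1=0x50 x2=0xa1 x3=0x50  N=1 Z=0
after  4: x0=0x50 x1=0x50 x2=0x00 x3=0x50  N=0 Z=1
after  5: x0=0x50 x1=0x50 x2=0x50 x3=0x50  N=0 Z=0
-- IRQ taken; context saved, return-PC = 6 --
mismatch: x2: reported 0x54 vs actual 0x50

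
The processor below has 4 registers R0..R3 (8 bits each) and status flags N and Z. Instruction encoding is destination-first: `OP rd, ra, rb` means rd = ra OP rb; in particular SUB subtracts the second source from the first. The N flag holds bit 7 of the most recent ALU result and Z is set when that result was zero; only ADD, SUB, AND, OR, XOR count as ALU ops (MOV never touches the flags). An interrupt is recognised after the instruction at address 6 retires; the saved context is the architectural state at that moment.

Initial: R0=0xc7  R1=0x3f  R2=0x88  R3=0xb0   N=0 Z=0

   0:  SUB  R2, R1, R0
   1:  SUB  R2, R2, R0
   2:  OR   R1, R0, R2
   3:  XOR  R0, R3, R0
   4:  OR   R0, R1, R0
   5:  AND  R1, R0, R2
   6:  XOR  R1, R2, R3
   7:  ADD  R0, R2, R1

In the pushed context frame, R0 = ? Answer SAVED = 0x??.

after  0: R0=0xc7 R1=0x3f R2=0x78 R3=0xb0  N=0 Z=0
after  1: R0=0xc7 R1=0x3f R2=0xb1 R3=0xb0  N=1 Z=0
after  2: R0=0xc7 R1=0xf7 R2=0xb1 R3=0xb0  N=1 Z=0
after  3: R0=0x77 R1=0xf7 R2=0xb1 R3=0xb0  N=0 Z=0
after  4: R0=0xf7 R1=0xf7 R2=0xb1 R3=0xb0  N=1 Z=0
after  5: R0=0xf7 R1=0xb1 R2=0xb1 R3=0xb0  N=1 Z=0
after  6: R0=0xf7 R1=0x01 R2=0xb1 R3=0xb0  N=0 Z=0
-- IRQ taken; context saved, return-PC = 7 --

SAVED = 0xf7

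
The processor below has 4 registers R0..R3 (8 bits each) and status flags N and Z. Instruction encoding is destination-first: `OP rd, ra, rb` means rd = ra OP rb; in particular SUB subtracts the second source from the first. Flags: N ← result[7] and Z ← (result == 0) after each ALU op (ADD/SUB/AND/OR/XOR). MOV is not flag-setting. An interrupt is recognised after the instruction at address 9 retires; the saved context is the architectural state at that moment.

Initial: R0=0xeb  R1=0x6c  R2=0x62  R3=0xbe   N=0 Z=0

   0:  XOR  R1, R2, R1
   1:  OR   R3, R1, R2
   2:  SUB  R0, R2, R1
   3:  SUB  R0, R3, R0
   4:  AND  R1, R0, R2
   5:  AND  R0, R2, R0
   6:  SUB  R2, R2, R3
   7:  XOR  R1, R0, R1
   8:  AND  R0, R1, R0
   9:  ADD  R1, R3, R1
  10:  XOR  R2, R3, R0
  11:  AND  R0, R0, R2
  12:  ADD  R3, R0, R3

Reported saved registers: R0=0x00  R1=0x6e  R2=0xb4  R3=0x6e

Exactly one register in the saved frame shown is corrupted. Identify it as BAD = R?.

BAD = R2

after  0: R0=0xeb R1=0x0e R2=0x62 R3=0xbe  N=0 Z=0
after  1: R0=0xeb R1=0x0e R2=0x62 R3=0x6e  N=0 Z=0
after  2: R0=0x54 R1=0x0e R2=0x62 R3=0x6e  N=0 Z=0
after  3: R0=0x1a R1=0x0e R2=0x62 R3=0x6e  N=0 Z=0
after  4: R0=0x1a R1=0x02 R2=0x62 R3=0x6e  N=0 Z=0
after  5: R0=0x02 R1=0x02 R2=0x62 R3=0x6e  N=0 Z=0
after  6: R0=0x02 R1=0x02 R2=0xf4 R3=0x6e  N=1 Z=0
after  7: R0=0x02 R1=0x00 R2=0xf4 R3=0x6e  N=0 Z=1
after  8: R0=0x00 R1=0x00 R2=0xf4 R3=0x6e  N=0 Z=1
after  9: R0=0x00 R1=0x6e R2=0xf4 R3=0x6e  N=0 Z=0
-- IRQ taken; context saved, return-PC = 10 --
mismatch: R2: reported 0xb4 vs actual 0xf4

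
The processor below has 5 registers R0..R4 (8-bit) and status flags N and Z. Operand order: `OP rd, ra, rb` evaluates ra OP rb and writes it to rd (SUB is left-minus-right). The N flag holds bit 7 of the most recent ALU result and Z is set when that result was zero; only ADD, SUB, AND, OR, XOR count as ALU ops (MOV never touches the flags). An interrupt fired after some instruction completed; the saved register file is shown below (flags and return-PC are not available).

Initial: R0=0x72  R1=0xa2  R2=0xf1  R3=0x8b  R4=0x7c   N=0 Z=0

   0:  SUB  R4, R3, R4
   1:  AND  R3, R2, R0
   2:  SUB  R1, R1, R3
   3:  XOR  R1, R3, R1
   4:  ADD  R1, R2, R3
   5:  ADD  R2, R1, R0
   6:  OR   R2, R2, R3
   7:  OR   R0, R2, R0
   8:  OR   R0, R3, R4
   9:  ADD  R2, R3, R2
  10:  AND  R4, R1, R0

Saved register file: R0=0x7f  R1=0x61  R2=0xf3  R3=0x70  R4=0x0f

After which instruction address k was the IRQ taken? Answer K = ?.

after  0: R0=0x72 R1=0xa2 R2=0xf1 R3=0x8b R4=0x0f  N=0 Z=0
after  1: R0=0x72 R1=0xa2 R2=0xf1 R3=0x70 R4=0x0f  N=0 Z=0
after  2: R0=0x72 R1=0x32 R2=0xf1 R3=0x70 R4=0x0f  N=0 Z=0
after  3: R0=0x72 R1=0x42 R2=0xf1 R3=0x70 R4=0x0f  N=0 Z=0
after  4: R0=0x72 R1=0x61 R2=0xf1 R3=0x70 R4=0x0f  N=0 Z=0
after  5: R0=0x72 R1=0x61 R2=0xd3 R3=0x70 R4=0x0f  N=1 Z=0
after  6: R0=0x72 R1=0x61 R2=0xf3 R3=0x70 R4=0x0f  N=1 Z=0
after  7: R0=0xf3 R1=0x61 R2=0xf3 R3=0x70 R4=0x0f  N=1 Z=0
after  8: R0=0x7f R1=0x61 R2=0xf3 R3=0x70 R4=0x0f  N=0 Z=0
-- IRQ taken; context saved, return-PC = 9 --

K = 8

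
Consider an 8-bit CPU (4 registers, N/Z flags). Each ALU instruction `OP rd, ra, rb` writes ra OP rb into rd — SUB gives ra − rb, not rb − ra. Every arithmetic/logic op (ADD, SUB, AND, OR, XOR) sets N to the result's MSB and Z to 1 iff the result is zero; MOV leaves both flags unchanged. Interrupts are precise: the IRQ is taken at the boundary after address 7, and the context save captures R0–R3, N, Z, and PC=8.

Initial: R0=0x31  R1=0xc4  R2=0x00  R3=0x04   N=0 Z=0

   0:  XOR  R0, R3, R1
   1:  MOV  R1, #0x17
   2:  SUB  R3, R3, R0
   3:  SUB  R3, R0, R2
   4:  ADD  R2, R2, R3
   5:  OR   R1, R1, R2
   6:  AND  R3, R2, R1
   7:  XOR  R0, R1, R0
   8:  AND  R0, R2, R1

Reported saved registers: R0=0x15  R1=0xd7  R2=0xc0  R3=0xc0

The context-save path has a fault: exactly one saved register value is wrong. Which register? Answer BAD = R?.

after  0: R0=0xc0 R1=0xc4 R2=0x00 R3=0x04  N=1 Z=0
after  1: R0=0xc0 R1=0x17 R2=0x00 R3=0x04  N=1 Z=0
after  2: R0=0xc0 R1=0x17 R2=0x00 R3=0x44  N=0 Z=0
after  3: R0=0xc0 R1=0x17 R2=0x00 R3=0xc0  N=1 Z=0
after  4: R0=0xc0 R1=0x17 R2=0xc0 R3=0xc0  N=1 Z=0
after  5: R0=0xc0 R1=0xd7 R2=0xc0 R3=0xc0  N=1 Z=0
after  6: R0=0xc0 R1=0xd7 R2=0xc0 R3=0xc0  N=1 Z=0
after  7: R0=0x17 R1=0xd7 R2=0xc0 R3=0xc0  N=0 Z=0
-- IRQ taken; context saved, return-PC = 8 --
mismatch: R0: reported 0x15 vs actual 0x17

BAD = R0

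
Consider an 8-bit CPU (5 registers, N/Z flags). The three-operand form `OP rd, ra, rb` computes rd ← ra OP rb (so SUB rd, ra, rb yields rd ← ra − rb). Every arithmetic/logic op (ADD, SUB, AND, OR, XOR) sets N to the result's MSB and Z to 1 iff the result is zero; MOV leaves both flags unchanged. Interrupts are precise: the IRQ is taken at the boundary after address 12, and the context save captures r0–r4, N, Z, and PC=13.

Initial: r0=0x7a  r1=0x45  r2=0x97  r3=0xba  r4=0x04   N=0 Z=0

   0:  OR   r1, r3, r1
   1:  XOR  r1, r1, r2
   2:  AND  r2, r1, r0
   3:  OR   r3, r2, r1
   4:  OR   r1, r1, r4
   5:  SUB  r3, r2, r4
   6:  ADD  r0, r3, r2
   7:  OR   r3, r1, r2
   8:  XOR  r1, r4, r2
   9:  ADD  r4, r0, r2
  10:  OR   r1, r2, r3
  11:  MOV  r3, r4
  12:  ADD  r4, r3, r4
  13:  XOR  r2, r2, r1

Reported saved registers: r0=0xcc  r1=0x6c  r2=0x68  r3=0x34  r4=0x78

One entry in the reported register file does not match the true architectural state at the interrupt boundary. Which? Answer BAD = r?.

BAD = r4

after  0: r0=0x7a r1=0xff r2=0x97 r3=0xba r4=0x04  N=1 Z=0
after  1: r0=0x7a r1=0x68 r2=0x97 r3=0xba r4=0x04  N=0 Z=0
after  2: r0=0x7a r1=0x68 r2=0x68 r3=0xba r4=0x04  N=0 Z=0
after  3: r0=0x7a r1=0x68 r2=0x68 r3=0x68 r4=0x04  N=0 Z=0
after  4: r0=0x7a r1=0x6c r2=0x68 r3=0x68 r4=0x04  N=0 Z=0
after  5: r0=0x7a r1=0x6c r2=0x68 r3=0x64 r4=0x04  N=0 Z=0
after  6: r0=0xcc r1=0x6c r2=0x68 r3=0x64 r4=0x04  N=1 Z=0
after  7: r0=0xcc r1=0x6c r2=0x68 r3=0x6c r4=0x04  N=0 Z=0
after  8: r0=0xcc r1=0x6c r2=0x68 r3=0x6c r4=0x04  N=0 Z=0
after  9: r0=0xcc r1=0x6c r2=0x68 r3=0x6c r4=0x34  N=0 Z=0
after 10: r0=0xcc r1=0x6c r2=0x68 r3=0x6c r4=0x34  N=0 Z=0
after 11: r0=0xcc r1=0x6c r2=0x68 r3=0x34 r4=0x34  N=0 Z=0
after 12: r0=0xcc r1=0x6c r2=0x68 r3=0x34 r4=0x68  N=0 Z=0
-- IRQ taken; context saved, return-PC = 13 --
mismatch: r4: reported 0x78 vs actual 0x68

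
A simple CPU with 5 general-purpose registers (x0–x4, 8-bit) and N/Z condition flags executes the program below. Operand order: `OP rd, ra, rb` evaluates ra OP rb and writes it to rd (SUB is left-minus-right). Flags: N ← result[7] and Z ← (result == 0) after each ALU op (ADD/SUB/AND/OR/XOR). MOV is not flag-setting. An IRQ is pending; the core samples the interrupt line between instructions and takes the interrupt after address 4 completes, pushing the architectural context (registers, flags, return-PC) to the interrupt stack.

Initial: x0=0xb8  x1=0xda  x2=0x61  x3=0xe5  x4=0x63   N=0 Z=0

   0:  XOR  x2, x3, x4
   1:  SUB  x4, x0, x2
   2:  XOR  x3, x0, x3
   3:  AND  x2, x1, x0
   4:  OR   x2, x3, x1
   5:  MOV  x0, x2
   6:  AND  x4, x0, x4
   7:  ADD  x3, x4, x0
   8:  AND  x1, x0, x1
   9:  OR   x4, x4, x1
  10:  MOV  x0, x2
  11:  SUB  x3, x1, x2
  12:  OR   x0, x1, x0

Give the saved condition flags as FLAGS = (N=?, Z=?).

FLAGS = (N=1, Z=0)

after  0: x0=0xb8 x1=0xda x2=0x86 x3=0xe5 x4=0x63  N=1 Z=0
after  1: x0=0xb8 x1=0xda x2=0x86 x3=0xe5 x4=0x32  N=0 Z=0
after  2: x0=0xb8 x1=0xda x2=0x86 x3=0x5d x4=0x32  N=0 Z=0
after  3: x0=0xb8 x1=0xda x2=0x98 x3=0x5d x4=0x32  N=1 Z=0
after  4: x0=0xb8 x1=0xda x2=0xdf x3=0x5d x4=0x32  N=1 Z=0
-- IRQ taken; context saved, return-PC = 5 --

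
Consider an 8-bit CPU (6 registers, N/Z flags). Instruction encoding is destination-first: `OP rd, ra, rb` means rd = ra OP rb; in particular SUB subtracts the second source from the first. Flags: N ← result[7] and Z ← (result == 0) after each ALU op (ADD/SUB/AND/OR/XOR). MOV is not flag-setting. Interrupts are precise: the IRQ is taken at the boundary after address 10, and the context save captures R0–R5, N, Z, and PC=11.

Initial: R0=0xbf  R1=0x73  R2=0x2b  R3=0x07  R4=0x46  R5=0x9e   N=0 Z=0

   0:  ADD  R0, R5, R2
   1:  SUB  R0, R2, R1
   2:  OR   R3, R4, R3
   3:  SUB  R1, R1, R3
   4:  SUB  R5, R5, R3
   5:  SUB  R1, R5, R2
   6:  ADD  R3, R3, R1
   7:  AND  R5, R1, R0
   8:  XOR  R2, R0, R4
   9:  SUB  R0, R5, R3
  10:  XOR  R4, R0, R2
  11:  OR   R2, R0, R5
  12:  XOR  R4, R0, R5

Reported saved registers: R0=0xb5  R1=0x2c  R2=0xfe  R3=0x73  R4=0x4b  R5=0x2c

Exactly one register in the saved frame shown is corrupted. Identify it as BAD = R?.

after  0: R0=0xc9 R1=0x73 R2=0x2b R3=0x07 R4=0x46 R5=0x9e  N=1 Z=0
after  1: R0=0xb8 R1=0x73 R2=0x2b R3=0x07 R4=0x46 R5=0x9e  N=1 Z=0
after  2: R0=0xb8 R1=0x73 R2=0x2b R3=0x47 R4=0x46 R5=0x9e  N=0 Z=0
after  3: R0=0xb8 R1=0x2c R2=0x2b R3=0x47 R4=0x46 R5=0x9e  N=0 Z=0
after  4: R0=0xb8 R1=0x2c R2=0x2b R3=0x47 R4=0x46 R5=0x57  N=0 Z=0
after  5: R0=0xb8 R1=0x2c R2=0x2b R3=0x47 R4=0x46 R5=0x57  N=0 Z=0
after  6: R0=0xb8 R1=0x2c R2=0x2b R3=0x73 R4=0x46 R5=0x57  N=0 Z=0
after  7: R0=0xb8 R1=0x2c R2=0x2b R3=0x73 R4=0x46 R5=0x28  N=0 Z=0
after  8: R0=0xb8 R1=0x2c R2=0xfe R3=0x73 R4=0x46 R5=0x28  N=1 Z=0
after  9: R0=0xb5 R1=0x2c R2=0xfe R3=0x73 R4=0x46 R5=0x28  N=1 Z=0
after 10: R0=0xb5 R1=0x2c R2=0xfe R3=0x73 R4=0x4b R5=0x28  N=0 Z=0
-- IRQ taken; context saved, return-PC = 11 --
mismatch: R5: reported 0x2c vs actual 0x28

BAD = R5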